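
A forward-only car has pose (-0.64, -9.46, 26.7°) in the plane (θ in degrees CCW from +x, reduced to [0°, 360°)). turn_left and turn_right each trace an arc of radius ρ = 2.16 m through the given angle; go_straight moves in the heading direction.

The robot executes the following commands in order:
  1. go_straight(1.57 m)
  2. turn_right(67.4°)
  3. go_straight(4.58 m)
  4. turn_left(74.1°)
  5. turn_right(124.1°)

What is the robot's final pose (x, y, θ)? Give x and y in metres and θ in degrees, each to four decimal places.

(12.5604, -14.0287, 269.3000°)

set_pose: (x, y, θ) = (-0.6400, -9.4600, 26.7000°), ρ = 2.16
go_straight(1.57): x += 1.57·cos θ, y += 1.57·sin θ → (0.7626, -8.7546, 26.7000°)
turn_right(67.4°): centre at ρ to the right, rotate −67.4° → (3.1417, -9.0467, -40.7000° ≡ 319.3000°)
go_straight(4.58): x += 4.58·cos θ, y += 4.58·sin θ → (6.6139, -12.0333, 319.3000°)
turn_left(74.1°): centre at ρ to the left, rotate +74.1° → (9.2115, -12.1990, 393.4000° ≡ 33.4000°)
turn_right(124.1°): centre at ρ to the right, rotate −124.1° → (12.5604, -14.0287, -90.7000° ≡ 269.3000°)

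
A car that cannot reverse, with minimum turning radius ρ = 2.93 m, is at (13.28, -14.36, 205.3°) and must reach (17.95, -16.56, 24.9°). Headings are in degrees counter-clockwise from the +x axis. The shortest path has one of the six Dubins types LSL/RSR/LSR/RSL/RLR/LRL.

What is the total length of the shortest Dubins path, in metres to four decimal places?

Let ψ = atan2(Δy, Δx) = atan2(-2.20, 4.67) = -25.2248° be the start→goal bearing.
Normalize: d = |goal − start| / ρ = 5.162257/2.93 = 1.761863, α = (θ_start − ψ) mod 360° = 230.5248° = 4.023416 rad, β = (θ_goal − ψ) mod 360° = 50.1248° = 0.874842 rad.
Common terms: sin α = -0.771899, cos α = -0.635745, sin β = 0.767442, cos β = 0.641118, cos(α−β) = -0.999976, d² = 3.104160. Work in radians in the unit-radius frame; every candidate has L = ρ·(t + p + q).
LSL: p² = 2 + d² − 2cos(α−β) + 2d(sin α − sin β) = 1.679895; p = √p² = 1.296107; φ = atan2(cos β − cos α, d + sin α − sin β) = 1.398257 rad; t = (φ − α) mod 2π = 3.658027 rad, q = (β − φ) mod 2π = 5.759770 rad → L = 2.93·(3.658027 + 1.296107 + 5.759770) = 2.93·10.713904 = 31.391739 m
RSR: p² = 2 + d² − 2cos(α−β) + 2d(sin β − sin α) = 12.528327; p = √p² = 3.539538; φ = atan2(cos α − cos β, d − sin α + sin β) = -0.369064 rad; t = (α − φ) mod 2π = 4.392480 rad, q = (φ − β) mod 2π = 5.039279 rad → L = 2.93·(4.392480 + 3.539538 + 5.039279) = 2.93·12.971297 = 38.005900 m
LSR: p² = d² − 2 + 2cos(α−β) + 2d(sin α + sin β) = -0.911497 < 0 → infeasible
RSL: p² = d² − 2 + 2cos(α−β) − 2d(sin α + sin β) = -0.880086 < 0 → infeasible
RLR: c = (6 − d² + 2cos(α−β) + 2d(sin α − sin β))/8 = -0.566041; p = 2π − arccos c = 4.110694 rad; φ = atan2(cos α − cos β, d − sin α + sin β) = -0.369064 rad; t = (α − φ + p/2) mod 2π = 0.164642 rad, q = (α − β − t + p) mod 2π = 0.811441 rad → L = 2.93·(0.164642 + 4.110694 + 0.811441) = 2.93·5.086776 = 14.904253 m
LRL: c = (6 − d² + 2cos(α−β) − 2d(sin α − sin β))/8 = 0.790013; p = 2π − arccos c = 5.623219 rad; φ = atan2(cos β − cos α, d + sin α − sin β) = 1.398257 rad; t = (φ − α + p/2) mod 2π = 0.186451 rad, q = (β − α − t + p) mod 2π = 2.288194 rad → L = 2.93·(0.186451 + 5.623219 + 2.288194) = 2.93·8.097865 = 23.726744 m
Shortest: RLR with L = 14.904253 m ≈ 14.9043 m

14.9043 m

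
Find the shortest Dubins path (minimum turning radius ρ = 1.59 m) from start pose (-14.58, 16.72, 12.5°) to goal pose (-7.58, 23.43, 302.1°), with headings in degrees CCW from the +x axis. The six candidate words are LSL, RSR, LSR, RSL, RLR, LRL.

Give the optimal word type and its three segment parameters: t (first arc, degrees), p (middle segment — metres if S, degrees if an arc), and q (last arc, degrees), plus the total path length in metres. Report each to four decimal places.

LSR: t = 48.7197°, p = 6.6674 m, q = 119.1197°, L = 11.3251 m

Let ψ = atan2(Δy, Δx) = atan2(6.71, 7.00) = 43.7882° be the start→goal bearing.
Normalize: d = |goal − start| / ρ = 9.696602/1.59 = 6.098492, α = (θ_start − ψ) mod 360° = 328.7118° = 5.737103 rad, β = (θ_goal − ψ) mod 360° = 258.3118° = 4.508391 rad.
Common terms: sin α = -0.519344, cos α = 0.854565, sin β = -0.979264, cos β = -0.202586, cos(α−β) = 0.335452, d² = 37.191606. Work in radians in the unit-radius frame; every candidate has L = ρ·(t + p + q).
LSL: p² = 2 + d² − 2cos(α−β) + 2d(sin α − sin β) = 44.130350; p = √p² = 6.643068; φ = atan2(cos β − cos α, d + sin α − sin β) = -0.159816 rad; t = (φ − α) mod 2π = 0.386267 rad, q = (β − φ) mod 2π = 4.668206 rad → L = 1.59·(0.386267 + 6.643068 + 4.668206) = 1.59·11.697541 = 18.599091 m
RSR: p² = 2 + d² − 2cos(α−β) + 2d(sin β − sin α) = 32.911057; p = √p² = 5.736816; φ = atan2(cos α − cos β, d − sin α + sin β) = 0.185334 rad; t = (α − φ) mod 2π = 5.551768 rad, q = (φ − β) mod 2π = 1.960129 rad → L = 1.59·(5.551768 + 5.736816 + 1.960129) = 1.59·13.248713 = 21.065454 m
LSR: p² = d² − 2 + 2cos(α−β) + 2d(sin α + sin β) = 17.584010; p = √p² = 4.193329; φ = atan2(−cos α − cos β, d + sin α + sin β) − atan2(−2, p) = 0.304236 rad; t = (φ − α) mod 2π = 0.850319 rad, q = (φ − β) mod 2π = 2.079031 rad → L = 1.59·(0.850319 + 4.193329 + 2.079031) = 1.59·7.122679 = 11.325059 m
RSL: p² = d² − 2 + 2cos(α−β) − 2d(sin α + sin β) = 54.141009; p = √p² = 7.358057; φ = atan2(cos α + cos β, d − sin α − sin β) − atan2(2, p) = -0.179789 rad; t = (α − φ) mod 2π = 5.916892 rad, q = (β − φ) mod 2π = 4.688180 rad → L = 1.59·(5.916892 + 7.358057 + 4.688180) = 1.59·17.963129 = 28.561375 m
RLR: c = (6 − d² + 2cos(α−β) + 2d(sin α − sin β))/8 = -3.113882, |c| > 1 → infeasible
LRL: c = (6 − d² + 2cos(α−β) − 2d(sin α − sin β))/8 = -4.516294, |c| > 1 → infeasible
Shortest: LSR with L = 11.325059 m ≈ 11.3251 m
Convert LSR to answer units (arcs ×180/π): t = 0.850319·180/π = 48.7197°, p = ρ·p = 1.59·4.193329 = 6.6674 m, q = 2.079031·180/π = 119.1197°, L = 11.3251 m.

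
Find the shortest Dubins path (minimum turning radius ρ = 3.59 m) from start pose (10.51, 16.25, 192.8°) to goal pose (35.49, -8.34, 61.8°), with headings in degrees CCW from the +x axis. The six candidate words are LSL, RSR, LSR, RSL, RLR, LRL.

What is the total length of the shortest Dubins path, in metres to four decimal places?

42.9484 m

Let ψ = atan2(Δy, Δx) = atan2(-24.59, 24.98) = -44.5492° be the start→goal bearing.
Normalize: d = |goal − start| / ρ = 35.052368/3.59 = 9.763891, α = (θ_start − ψ) mod 360° = 237.3492° = 4.142525 rad, β = (θ_goal − ψ) mod 360° = 106.3492° = 1.856144 rad.
Common terms: sin α = -0.841975, cos α = -0.539517, sin β = 0.959564, cos β = -0.281491, cos(α−β) = -0.656059, d² = 95.333564. Work in radians in the unit-radius frame; every candidate has L = ρ·(t + p + q).
LSL: p² = 2 + d² − 2cos(α−β) + 2d(sin α − sin β) = 63.465633; p = √p² = 7.966532; φ = atan2(cos β − cos α, d + sin α − sin β) = 0.032394 rad; t = (φ − α) mod 2π = 2.173054 rad, q = (β − φ) mod 2π = 1.823750 rad → L = 3.59·(2.173054 + 7.966532 + 1.823750) = 3.59·11.963336 = 42.948376 m
RSR: p² = 2 + d² − 2cos(α−β) + 2d(sin β − sin α) = 133.825730; p = √p² = 11.568307; φ = atan2(cos α − cos β, d − sin α + sin β) = -0.022306 rad; t = (α − φ) mod 2π = 4.164832 rad, q = (φ − β) mod 2π = 4.404735 rad → L = 3.59·(4.164832 + 11.568307 + 4.404735) = 3.59·20.137874 = 72.294967 m
LSR: p² = d² − 2 + 2cos(α−β) + 2d(sin α + sin β) = 94.317701; p = √p² = 9.711730; φ = atan2(−cos α − cos β, d + sin α + sin β) − atan2(−2, p) = 0.285992 rad; t = (φ − α) mod 2π = 2.426652 rad, q = (φ − β) mod 2π = 4.713034 rad → L = 3.59·(2.426652 + 9.711730 + 4.713034) = 3.59·16.851416 = 60.496583 m
RSL: p² = d² − 2 + 2cos(α−β) − 2d(sin α + sin β) = 89.725190; p = √p² = 9.472338; φ = atan2(cos α + cos β, d − sin α − sin β) − atan2(2, p) = -0.292991 rad; t = (α − φ) mod 2π = 4.435517 rad, q = (β − φ) mod 2π = 2.149136 rad → L = 3.59·(4.435517 + 9.472338 + 2.149136) = 3.59·16.056991 = 57.644596 m
RLR: c = (6 − d² + 2cos(α−β) + 2d(sin α − sin β))/8 = -15.728216, |c| > 1 → infeasible
LRL: c = (6 − d² + 2cos(α−β) − 2d(sin α − sin β))/8 = -6.933204, |c| > 1 → infeasible
Shortest: LSL with L = 42.948376 m ≈ 42.9484 m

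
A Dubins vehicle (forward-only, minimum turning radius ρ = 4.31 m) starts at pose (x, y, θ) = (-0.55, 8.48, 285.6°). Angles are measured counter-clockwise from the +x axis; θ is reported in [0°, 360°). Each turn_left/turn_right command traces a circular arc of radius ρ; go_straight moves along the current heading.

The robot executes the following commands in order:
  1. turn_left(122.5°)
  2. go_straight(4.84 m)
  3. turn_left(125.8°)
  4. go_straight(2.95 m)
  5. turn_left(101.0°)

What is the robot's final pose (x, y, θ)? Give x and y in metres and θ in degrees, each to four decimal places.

(-0.3940, 13.1868, 274.9000°)

set_pose: (x, y, θ) = (-0.5500, 8.4800, 285.6000°), ρ = 4.31
turn_left(122.5°): centre at ρ to the left, rotate +122.5° → (6.8092, 6.7607, 408.1000° ≡ 48.1000°)
go_straight(4.84): x += 4.84·cos θ, y += 4.84·sin θ → (10.0415, 10.3632, 48.1000°)
turn_left(125.8°): centre at ρ to the left, rotate +125.8° → (7.2915, 17.5271, 173.9000°)
go_straight(2.95): x += 2.95·cos θ, y += 2.95·sin θ → (4.3582, 17.8406, 173.9000°)
turn_left(101.0°): centre at ρ to the left, rotate +101.0° → (-0.3940, 13.1868, 274.9000°)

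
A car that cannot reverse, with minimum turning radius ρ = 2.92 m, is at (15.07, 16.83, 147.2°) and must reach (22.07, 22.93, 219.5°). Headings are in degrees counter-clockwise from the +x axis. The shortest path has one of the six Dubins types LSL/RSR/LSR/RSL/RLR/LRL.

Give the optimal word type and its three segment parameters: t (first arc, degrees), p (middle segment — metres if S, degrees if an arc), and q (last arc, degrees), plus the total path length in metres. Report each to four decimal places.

Let ψ = atan2(Δy, Δx) = atan2(6.10, 7.00) = 41.0698° be the start→goal bearing.
Normalize: d = |goal − start| / ρ = 9.284934/2.92 = 3.179772, α = (θ_start − ψ) mod 360° = 106.1302° = 1.852321 rad, β = (θ_goal − ψ) mod 360° = 178.4302° = 3.114194 rad.
Common terms: sin α = 0.960633, cos α = -0.277821, sin β = 0.027395, cos β = -0.999625, cos(α−β) = 0.304033, d² = 10.110950. Work in radians in the unit-radius frame; every candidate has L = ρ·(t + p + q).
LSL: p² = 2 + d² − 2cos(α−β) + 2d(sin α − sin β) = 17.437850; p = √p² = 4.175865; φ = atan2(cos β − cos α, d + sin α − sin β) = -0.173724 rad; t = (φ − α) mod 2π = 4.257140 rad, q = (β − φ) mod 2π = 3.287918 rad → L = 2.92·(4.257140 + 4.175865 + 3.287918) = 2.92·11.720924 = 34.225097 m
RSR: p² = 2 + d² − 2cos(α−β) + 2d(sin β − sin α) = 5.567917; p = √p² = 2.359643; φ = atan2(cos α − cos β, d − sin α + sin β) = 0.310879 rad; t = (α − φ) mod 2π = 1.541442 rad, q = (φ − β) mod 2π = 3.479870 rad → L = 2.92·(1.541442 + 2.359643 + 3.479870) = 2.92·7.380956 = 21.552390 m
LSR: p² = d² − 2 + 2cos(α−β) + 2d(sin α + sin β) = 15.002424; p = √p² = 3.873296; φ = atan2(−cos α − cos β, d + sin α + sin β) − atan2(−2, p) = 0.774059 rad; t = (φ − α) mod 2π = 5.204924 rad, q = (φ − β) mod 2π = 3.943051 rad → L = 2.92·(5.204924 + 3.873296 + 3.943051) = 2.92·13.021270 = 38.022109 m
RSL: p² = d² − 2 + 2cos(α−β) − 2d(sin α + sin β) = 2.435607; p = √p² = 1.560643; φ = atan2(cos α + cos β, d − sin α − sin β) − atan2(2, p) = -1.435880 rad; t = (α − φ) mod 2π = 3.288201 rad, q = (β − φ) mod 2π = 4.550074 rad → L = 2.92·(3.288201 + 1.560643 + 4.550074) = 2.92·9.398917 = 27.444839 m
RLR: c = (6 − d² + 2cos(α−β) + 2d(sin α − sin β))/8 = 0.304010; p = 2π − arccos c = 5.021288 rad; φ = atan2(cos α − cos β, d − sin α + sin β) = 0.310879 rad; t = (α − φ + p/2) mod 2π = 4.052086 rad, q = (α − β − t + p) mod 2π = 5.990514 rad → L = 2.92·(4.052086 + 5.021288 + 5.990514) = 2.92·15.063889 = 43.986557 m
LRL: c = (6 − d² + 2cos(α−β) − 2d(sin α − sin β))/8 = -1.179731, |c| > 1 → infeasible
Shortest: RSR with L = 21.552390 m ≈ 21.5524 m
Convert RSR to answer units (arcs ×180/π): t = 1.541442·180/π = 88.3181°, p = ρ·p = 2.92·2.359643 = 6.8902 m, q = 3.479870·180/π = 199.3819°, L = 21.5524 m.

RSR: t = 88.3181°, p = 6.8902 m, q = 199.3819°, L = 21.5524 m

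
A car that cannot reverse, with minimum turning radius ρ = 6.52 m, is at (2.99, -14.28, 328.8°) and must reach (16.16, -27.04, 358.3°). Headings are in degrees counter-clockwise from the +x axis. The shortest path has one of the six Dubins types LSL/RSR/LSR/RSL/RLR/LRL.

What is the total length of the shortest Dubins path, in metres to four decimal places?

Let ψ = atan2(Δy, Δx) = atan2(-12.76, 13.17) = -44.0941° be the start→goal bearing.
Normalize: d = |goal − start| / ρ = 18.337571/6.52 = 2.812511, α = (θ_start − ψ) mod 360° = 12.8941° = 0.225045 rad, β = (θ_goal − ψ) mod 360° = 42.3941° = 0.739917 rad.
Common terms: sin α = 0.223150, cos α = 0.974784, sin β = 0.674227, cos β = 0.738524, cos(α−β) = 0.870356, d² = 7.910217. Work in radians in the unit-radius frame; every candidate has L = ρ·(t + p + q).
LSL: p² = 2 + d² − 2cos(α−β) + 2d(sin α − sin β) = 5.632191; p = √p² = 2.373224; φ = atan2(cos β − cos α, d + sin α − sin β) = -0.099717 rad; t = (φ − α) mod 2π = 5.958423 rad, q = (β − φ) mod 2π = 0.839634 rad → L = 6.52·(5.958423 + 2.373224 + 0.839634) = 6.52·9.171281 = 59.796753 m
RSR: p² = 2 + d² − 2cos(α−β) + 2d(sin β − sin α) = 10.706821; p = √p² = 3.272128; φ = atan2(cos α − cos β, d − sin α + sin β) = 0.072267 rad; t = (α − φ) mod 2π = 0.152778 rad, q = (φ − β) mod 2π = 5.615535 rad → L = 6.52·(0.152778 + 3.272128 + 5.615535) = 6.52·9.040441 = 58.943676 m
LSR: p² = d² − 2 + 2cos(α−β) + 2d(sin α + sin β) = 12.698693; p = √p² = 3.563523; φ = atan2(−cos α − cos β, d + sin α + sin β) − atan2(−2, p) = 0.078792 rad; t = (φ − α) mod 2π = 6.136932 rad, q = (φ − β) mod 2π = 5.622060 rad → L = 6.52·(6.136932 + 3.563523 + 5.622060) = 6.52·15.322515 = 99.902798 m
RSL: p² = d² − 2 + 2cos(α−β) − 2d(sin α + sin β) = 2.603164; p = √p² = 1.613432; φ = atan2(cos α + cos β, d − sin α − sin β) − atan2(2, p) = -0.162141 rad; t = (α − φ) mod 2π = 0.387186 rad, q = (β − φ) mod 2π = 0.902058 rad → L = 6.52·(0.387186 + 1.613432 + 0.902058) = 6.52·2.902677 = 18.925454 m
RLR: c = (6 − d² + 2cos(α−β) + 2d(sin α − sin β))/8 = -0.338353; p = 2π − arccos c = 4.367223 rad; φ = atan2(cos α − cos β, d − sin α + sin β) = 0.072267 rad; t = (α − φ + p/2) mod 2π = 2.336390 rad, q = (α − β − t + p) mod 2π = 1.515961 rad → L = 6.52·(2.336390 + 4.367223 + 1.515961) = 6.52·8.219574 = 53.591625 m
LRL: c = (6 − d² + 2cos(α−β) − 2d(sin α − sin β))/8 = 0.295976; p = 2π − arccos c = 5.012866 rad; φ = atan2(cos β − cos α, d + sin α − sin β) = -0.099717 rad; t = (φ − α + p/2) mod 2π = 2.181671 rad, q = (β − α − t + p) mod 2π = 3.346068 rad → L = 6.52·(2.181671 + 5.012866 + 3.346068) = 6.52·10.540605 = 68.724743 m
Shortest: RSL with L = 18.925454 m ≈ 18.9255 m

18.9255 m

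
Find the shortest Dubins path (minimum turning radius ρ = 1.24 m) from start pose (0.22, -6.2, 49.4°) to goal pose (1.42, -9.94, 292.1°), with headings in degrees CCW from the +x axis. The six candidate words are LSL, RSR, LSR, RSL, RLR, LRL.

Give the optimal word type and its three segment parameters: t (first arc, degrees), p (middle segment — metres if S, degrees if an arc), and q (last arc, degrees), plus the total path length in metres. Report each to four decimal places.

Let ψ = atan2(Δy, Δx) = atan2(-3.74, 1.20) = -72.2109° be the start→goal bearing.
Normalize: d = |goal − start| / ρ = 3.927798/1.24 = 3.167579, α = (θ_start − ψ) mod 360° = 121.6109° = 2.122510 rad, β = (θ_goal − ψ) mod 360° = 4.3109° = 0.075239 rad.
Common terms: sin α = 0.851628, cos α = -0.524147, sin β = 0.075168, cos β = 0.997171, cos(α−β) = -0.458650, d² = 10.033559. Work in radians in the unit-radius frame; every candidate has L = ρ·(t + p + q).
LSL: p² = 2 + d² − 2cos(α−β) + 2d(sin α − sin β) = 17.869853; p = √p² = 4.227275; φ = atan2(cos β − cos α, d + sin α − sin β) = 0.368141 rad; t = (φ − α) mod 2π = 4.528816 rad, q = (β − φ) mod 2π = 5.990283 rad → L = 1.24·(4.528816 + 4.227275 + 5.990283) = 1.24·14.746374 = 18.285504 m
RSR: p² = 2 + d² − 2cos(α−β) + 2d(sin β − sin α) = 8.031863; p = √p² = 2.834054; φ = atan2(cos α − cos β, d − sin α + sin β) = -0.566639 rad; t = (α − φ) mod 2π = 2.689149 rad, q = (φ − β) mod 2π = 5.641307 rad → L = 1.24·(2.689149 + 2.834054 + 5.641307) = 1.24·11.164511 = 13.843993 m
LSR: p² = d² − 2 + 2cos(α−β) + 2d(sin α + sin β) = 12.987656; p = √p² = 3.603839; φ = atan2(−cos α − cos β, d + sin α + sin β) − atan2(−2, p) = 0.391626 rad; t = (φ − α) mod 2π = 4.552301 rad, q = (φ − β) mod 2π = 0.316387 rad → L = 1.24·(4.552301 + 3.603839 + 0.316387) = 1.24·8.472527 = 10.505934 m
RSL: p² = d² − 2 + 2cos(α−β) − 2d(sin α + sin β) = 1.244864; p = √p² = 1.115735; φ = atan2(cos α + cos β, d − sin α − sin β) − atan2(2, p) = -0.853890 rad; t = (α − φ) mod 2π = 2.976400 rad, q = (β − φ) mod 2π = 0.929129 rad → L = 1.24·(2.976400 + 1.115735 + 0.929129) = 1.24·5.021264 = 6.226367 m
RLR: c = (6 − d² + 2cos(α−β) + 2d(sin α − sin β))/8 = -0.003983; p = 2π − arccos c = 4.708406 rad; φ = atan2(cos α − cos β, d − sin α + sin β) = -0.566639 rad; t = (α − φ + p/2) mod 2π = 5.043352 rad, q = (α − β − t + p) mod 2π = 1.712325 rad → L = 1.24·(5.043352 + 4.708406 + 1.712325) = 1.24·11.464083 = 14.215463 m
LRL: c = (6 − d² + 2cos(α−β) − 2d(sin α − sin β))/8 = -1.233732, |c| > 1 → infeasible
Shortest: RSL with L = 6.226367 m ≈ 6.2264 m
Convert RSL to answer units (arcs ×180/π): t = 2.976400·180/π = 170.5352°, p = ρ·p = 1.24·1.115735 = 1.3835 m, q = 0.929129·180/π = 53.2352°, L = 6.2264 m.

RSL: t = 170.5352°, p = 1.3835 m, q = 53.2352°, L = 6.2264 m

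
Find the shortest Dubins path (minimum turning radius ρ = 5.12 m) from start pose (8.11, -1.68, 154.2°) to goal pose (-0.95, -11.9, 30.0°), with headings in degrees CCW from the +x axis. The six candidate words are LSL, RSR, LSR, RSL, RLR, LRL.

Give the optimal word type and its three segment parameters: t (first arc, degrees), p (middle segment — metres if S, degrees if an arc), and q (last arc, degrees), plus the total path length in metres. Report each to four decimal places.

LSL: t = 32.9392°, p = 9.4650 m, q = 202.8608°, L = 30.5363 m

Let ψ = atan2(Δy, Δx) = atan2(-10.22, -9.06) = -131.5569° be the start→goal bearing.
Normalize: d = |goal − start| / ρ = 13.657672/5.12 = 2.667514, α = (θ_start − ψ) mod 360° = 285.7569° = 4.987399 rad, β = (θ_goal − ψ) mod 360° = 161.5569° = 2.819700 rad.
Common terms: sin α = -0.962423, cos α = 0.271556, sin β = 0.316363, cos β = -0.948638, cos(α−β) = -0.562083, d² = 7.115631. Work in radians in the unit-radius frame; every candidate has L = ρ·(t + p + q).
LSL: p² = 2 + d² − 2cos(α−β) + 2d(sin α − sin β) = 3.417442; p = √p² = 1.848632; φ = atan2(cos β − cos α, d + sin α − sin β) = -0.720889 rad; t = (φ − α) mod 2π = 0.574898 rad, q = (β − φ) mod 2π = 3.540588 rad → L = 5.12·(0.574898 + 1.848632 + 3.540588) = 5.12·5.964119 = 30.536288 m
RSR: p² = 2 + d² − 2cos(α−β) + 2d(sin β − sin α) = 17.062154; p = √p² = 4.130636; φ = atan2(cos α − cos β, d − sin α + sin β) = 0.299875 rad; t = (α − φ) mod 2π = 4.687523 rad, q = (φ − β) mod 2π = 3.763361 rad → L = 5.12·(4.687523 + 4.130636 + 3.763361) = 5.12·12.581520 = 64.417384 m
LSR: p² = d² − 2 + 2cos(α−β) + 2d(sin α + sin β) = 0.544717; p = √p² = 0.738050; φ = atan2(−cos α − cos β, d + sin α + sin β) − atan2(−2, p) = 1.540477 rad; t = (φ − α) mod 2π = 2.836264 rad, q = (φ − β) mod 2π = 5.003963 rad → L = 5.12·(2.836264 + 0.738050 + 5.003963) = 5.12·8.578277 = 43.920777 m
RSL: p² = d² − 2 + 2cos(α−β) − 2d(sin α + sin β) = 7.438211; p = √p² = 2.727308; φ = atan2(cos α + cos β, d − sin α − sin β) − atan2(2, p) = -0.834304 rad; t = (α − φ) mod 2π = 5.821702 rad, q = (β − φ) mod 2π = 3.654004 rad → L = 5.12·(5.821702 + 2.727308 + 3.654004) = 5.12·12.203014 = 62.479434 m
RLR: c = (6 − d² + 2cos(α−β) + 2d(sin α − sin β))/8 = -1.132769, |c| > 1 → infeasible
LRL: c = (6 − d² + 2cos(α−β) − 2d(sin α − sin β))/8 = 0.572820; p = 2π − arccos c = 5.322331 rad; φ = atan2(cos β − cos α, d + sin α − sin β) = -0.720889 rad; t = (φ − α + p/2) mod 2π = 3.236063 rad, q = (β − α − t + p) mod 2π = 6.201754 rad → L = 5.12·(3.236063 + 5.322331 + 6.201754) = 5.12·14.760148 = 75.571958 m
Shortest: LSL with L = 30.536288 m ≈ 30.5363 m
Convert LSL to answer units (arcs ×180/π): t = 0.574898·180/π = 32.9392°, p = ρ·p = 5.12·1.848632 = 9.4650 m, q = 3.540588·180/π = 202.8608°, L = 30.5363 m.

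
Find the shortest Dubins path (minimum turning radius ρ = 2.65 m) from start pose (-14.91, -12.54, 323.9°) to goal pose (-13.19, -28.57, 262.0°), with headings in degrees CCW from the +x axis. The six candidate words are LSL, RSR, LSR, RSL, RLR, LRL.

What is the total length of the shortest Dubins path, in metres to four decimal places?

16.3989 m

Let ψ = atan2(Δy, Δx) = atan2(-16.03, 1.72) = -83.8757° be the start→goal bearing.
Normalize: d = |goal − start| / ρ = 16.122013/2.65 = 6.083778, α = (θ_start − ψ) mod 360° = 47.7757° = 0.833843 rad, β = (θ_goal − ψ) mod 360° = 345.8757° = 6.036669 rad.
Common terms: sin α = 0.740519, cos α = 0.672035, sin β = -0.244027, cos β = 0.969768, cos(α−β) = 0.471012, d² = 37.012360. Work in radians in the unit-radius frame; every candidate has L = ρ·(t + p + q).
LSL: p² = 2 + d² − 2cos(α−β) + 2d(sin α − sin β) = 50.049858; p = √p² = 7.074592; φ = atan2(cos β − cos α, d + sin α − sin β) = 0.042097 rad; t = (φ − α) mod 2π = 5.491440 rad, q = (β − φ) mod 2π = 5.994572 rad → L = 2.65·(5.491440 + 7.074592 + 5.994572) = 2.65·18.560604 = 49.185601 m
RSR: p² = 2 + d² − 2cos(α−β) + 2d(sin β − sin α) = 26.090815; p = √p² = 5.107917; φ = atan2(cos α − cos β, d − sin α + sin β) = -0.058322 rad; t = (α − φ) mod 2π = 0.892164 rad, q = (φ − β) mod 2π = 0.188195 rad → L = 2.65·(0.892164 + 5.107917 + 0.188195) = 2.65·6.188276 = 16.398931 m
LSR: p² = d² − 2 + 2cos(α−β) + 2d(sin α + sin β) = 41.995482; p = √p² = 6.480392; φ = atan2(−cos α − cos β, d + sin α + sin β) − atan2(−2, p) = 0.054837 rad; t = (φ − α) mod 2π = 5.504180 rad, q = (φ − β) mod 2π = 0.301354 rad → L = 2.65·(5.504180 + 6.480392 + 0.301354) = 2.65·12.285926 = 32.557703 m
RSL: p² = d² − 2 + 2cos(α−β) − 2d(sin α + sin β) = 29.913287; p = √p² = 5.469304; φ = atan2(cos α + cos β, d − sin α − sin β) − atan2(2, p) = -0.064771 rad; t = (α − φ) mod 2π = 0.898613 rad, q = (β − φ) mod 2π = 6.101440 rad → L = 2.65·(0.898613 + 5.469304 + 6.101440) = 2.65·12.469357 = 33.043796 m
RLR: c = (6 − d² + 2cos(α−β) + 2d(sin α − sin β))/8 = -2.261352, |c| > 1 → infeasible
LRL: c = (6 − d² + 2cos(α−β) − 2d(sin α − sin β))/8 = -5.256232, |c| > 1 → infeasible
Shortest: RSR with L = 16.398931 m ≈ 16.3989 m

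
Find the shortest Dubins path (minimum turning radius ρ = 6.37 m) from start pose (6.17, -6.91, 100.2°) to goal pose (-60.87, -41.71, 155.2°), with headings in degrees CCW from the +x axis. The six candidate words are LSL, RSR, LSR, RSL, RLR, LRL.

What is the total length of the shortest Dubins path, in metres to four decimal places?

Let ψ = atan2(Δy, Δx) = atan2(-34.80, -67.04) = -152.5665° be the start→goal bearing.
Normalize: d = |goal − start| / ρ = 75.534109/6.37 = 11.857788, α = (θ_start − ψ) mod 360° = 252.7665° = 4.411607 rad, β = (θ_goal − ψ) mod 360° = 307.7665° = 5.371539 rad.
Common terms: sin α = -0.955105, cos α = -0.296267, sin β = -0.790513, cos β = 0.612445, cos(α−β) = 0.573576, d² = 140.607134. Work in radians in the unit-radius frame; every candidate has L = ρ·(t + p + q).
LSL: p² = 2 + d² − 2cos(α−β) + 2d(sin α − sin β) = 137.556590; p = √p² = 11.728452; φ = atan2(cos β − cos α, d + sin α − sin β) = 0.077557 rad; t = (φ − α) mod 2π = 1.949135 rad, q = (β − φ) mod 2π = 5.293982 rad → L = 6.37·(1.949135 + 11.728452 + 5.293982) = 6.37·18.971569 = 120.848892 m
RSR: p² = 2 + d² − 2cos(α−β) + 2d(sin β − sin α) = 145.363371; p = √p² = 12.056673; φ = atan2(cos α − cos β, d − sin α + sin β) = -0.075442 rad; t = (α − φ) mod 2π = 4.487049 rad, q = (φ − β) mod 2π = 0.836205 rad → L = 6.37·(4.487049 + 12.056673 + 0.836205) = 6.37·17.379928 = 110.710138 m
LSR: p² = d² − 2 + 2cos(α−β) + 2d(sin α + sin β) = 98.355936; p = √p² = 9.917456; φ = atan2(−cos α − cos β, d + sin α + sin β) − atan2(−2, p) = 0.167739 rad; t = (φ − α) mod 2π = 2.039317 rad, q = (φ − β) mod 2π = 1.079386 rad → L = 6.37·(2.039317 + 9.917456 + 1.079386) = 6.37·13.036158 = 83.040328 m
RSL: p² = d² − 2 + 2cos(α−β) − 2d(sin α + sin β) = 181.152637; p = √p² = 13.459296; φ = atan2(cos α + cos β, d − sin α − sin β) − atan2(2, p) = -0.124278 rad; t = (α − φ) mod 2π = 4.535886 rad, q = (β − φ) mod 2π = 5.495817 rad → L = 6.37·(4.535886 + 13.459296 + 5.495817) = 6.37·23.490998 = 149.637659 m
RLR: c = (6 − d² + 2cos(α−β) + 2d(sin α − sin β))/8 = -17.170421, |c| > 1 → infeasible
LRL: c = (6 − d² + 2cos(α−β) − 2d(sin α − sin β))/8 = -16.194574, |c| > 1 → infeasible
Shortest: LSR with L = 83.040328 m ≈ 83.0403 m

83.0403 m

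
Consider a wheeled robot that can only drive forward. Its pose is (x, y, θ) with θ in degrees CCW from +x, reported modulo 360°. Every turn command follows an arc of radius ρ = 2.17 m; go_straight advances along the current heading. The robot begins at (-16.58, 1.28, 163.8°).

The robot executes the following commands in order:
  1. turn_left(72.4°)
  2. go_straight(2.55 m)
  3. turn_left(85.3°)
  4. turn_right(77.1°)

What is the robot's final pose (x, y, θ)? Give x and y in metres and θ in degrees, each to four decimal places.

set_pose: (x, y, θ) = (-16.5800, 1.2800, 163.8000°), ρ = 2.17
turn_left(72.4°): centre at ρ to the left, rotate +72.4° → (-18.9886, 0.4033, 236.2000°)
go_straight(2.55): x += 2.55·cos θ, y += 2.55·sin θ → (-20.4072, -1.7157, 236.2000°)
turn_left(85.3°): centre at ρ to the left, rotate +85.3° → (-19.9548, -4.6211, 321.5000°)
turn_right(77.1°): centre at ρ to the right, rotate −77.1° → (-19.3487, -7.2570, 244.4000°)

(-19.3487, -7.2570, 244.4000°)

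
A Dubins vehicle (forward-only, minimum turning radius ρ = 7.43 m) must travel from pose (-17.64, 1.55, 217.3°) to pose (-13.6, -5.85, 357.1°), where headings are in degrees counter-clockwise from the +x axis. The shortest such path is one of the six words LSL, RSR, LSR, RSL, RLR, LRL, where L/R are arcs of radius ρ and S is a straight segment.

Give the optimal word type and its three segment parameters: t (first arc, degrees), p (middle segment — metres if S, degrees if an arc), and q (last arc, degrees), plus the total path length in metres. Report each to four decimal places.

Let ψ = atan2(Δy, Δx) = atan2(-7.40, 4.04) = -61.3678° be the start→goal bearing.
Normalize: d = |goal − start| / ρ = 8.430990/7.43 = 1.134723, α = (θ_start − ψ) mod 360° = 278.6678° = 4.863671 rad, β = (θ_goal − ψ) mod 360° = 58.4678° = 1.020456 rad.
Common terms: sin α = -0.988579, cos α = 0.150706, sin β = 0.852347, cos β = 0.522977, cos(α−β) = -0.763796, d² = 1.287596. Work in radians in the unit-radius frame; every candidate has L = ρ·(t + p + q).
LSL: p² = 2 + d² − 2cos(α−β) + 2d(sin α − sin β) = 0.637308; p = √p² = 0.798316; φ = atan2(cos β − cos α, d + sin α − sin β) = 2.656466 rad; t = (φ − α) mod 2π = 4.075980 rad, q = (β − φ) mod 2π = 4.647176 rad → L = 7.43·(4.075980 + 0.798316 + 4.647176) = 7.43·9.521471 = 70.744531 m
RSR: p² = 2 + d² − 2cos(α−β) + 2d(sin β − sin α) = 8.993068; p = √p² = 2.998844; φ = atan2(cos α − cos β, d − sin α + sin β) = -0.124459 rad; t = (α − φ) mod 2π = 4.988131 rad, q = (φ − β) mod 2π = 5.138270 rad → L = 7.43·(4.988131 + 2.998844 + 5.138270) = 7.43·13.125245 = 97.520569 m
LSR: p² = d² − 2 + 2cos(α−β) + 2d(sin α + sin β) = -2.549167 < 0 → infeasible
RSL: p² = d² − 2 + 2cos(α−β) − 2d(sin α + sin β) = -1.930826 < 0 → infeasible
RLR: c = (6 − d² + 2cos(α−β) + 2d(sin α − sin β))/8 = -0.124134; p = 2π − arccos c = 4.587934 rad; φ = atan2(cos α − cos β, d − sin α + sin β) = -0.124459 rad; t = (α − φ + p/2) mod 2π = 0.998913 rad, q = (α − β − t + p) mod 2π = 1.149052 rad → L = 7.43·(0.998913 + 4.587934 + 1.149052) = 7.43·6.735899 = 50.047727 m
LRL: c = (6 − d² + 2cos(α−β) − 2d(sin α − sin β))/8 = 0.920337; p = 2π − arccos c = 5.881329 rad; φ = atan2(cos β − cos α, d + sin α − sin β) = 2.656466 rad; t = (φ − α + p/2) mod 2π = 0.733459 rad, q = (β − α − t + p) mod 2π = 1.304655 rad → L = 7.43·(0.733459 + 5.881329 + 1.304655) = 7.43·7.919443 = 58.841461 m
Shortest: RLR with L = 50.047727 m ≈ 50.0477 m
Convert RLR to answer units (arcs ×180/π): t = 0.998913·180/π = 57.2335°, p = 4.587934·180/π = 262.8693°, q = 1.149052·180/π = 65.8358°, L = 50.0477 m.

RLR: t = 57.2335°, p = 262.8693°, q = 65.8358°, L = 50.0477 m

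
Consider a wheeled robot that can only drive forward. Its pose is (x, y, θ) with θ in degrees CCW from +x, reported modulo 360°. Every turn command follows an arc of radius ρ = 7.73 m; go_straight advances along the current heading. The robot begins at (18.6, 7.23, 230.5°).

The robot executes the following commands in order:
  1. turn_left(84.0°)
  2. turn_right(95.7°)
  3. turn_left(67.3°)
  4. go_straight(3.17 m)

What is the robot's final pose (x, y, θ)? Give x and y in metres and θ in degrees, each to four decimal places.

(16.6774, -25.7608, 286.1000°)

set_pose: (x, y, θ) = (18.6000, 7.2300, 230.5000°), ρ = 7.73
turn_left(84.0°): centre at ρ to the left, rotate +84.0° → (19.0512, -3.1049, 314.5000°)
turn_right(95.7°): centre at ρ to the right, rotate −95.7° → (18.3815, -14.5472, 218.8000°)
turn_left(67.3°): centre at ρ to the left, rotate +67.3° → (15.7983, -22.7151, 286.1000°)
go_straight(3.17): x += 3.17·cos θ, y += 3.17·sin θ → (16.6774, -25.7608, 286.1000°)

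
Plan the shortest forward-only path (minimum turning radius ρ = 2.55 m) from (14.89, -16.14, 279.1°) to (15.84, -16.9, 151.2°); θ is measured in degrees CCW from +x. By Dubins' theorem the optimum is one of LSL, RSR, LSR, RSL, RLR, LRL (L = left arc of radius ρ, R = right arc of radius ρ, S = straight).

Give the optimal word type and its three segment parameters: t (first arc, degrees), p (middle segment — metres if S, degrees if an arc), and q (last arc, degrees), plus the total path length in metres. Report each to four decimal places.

RLR: t = 47.5783°, p = 300.5453°, q = 20.8671°, L = 16.4223 m

Let ψ = atan2(Δy, Δx) = atan2(-0.76, 0.95) = -38.6598° be the start→goal bearing.
Normalize: d = |goal − start| / ρ = 1.216594/2.55 = 0.477096, α = (θ_start − ψ) mod 360° = 317.7598° = 5.545955 rad, β = (θ_goal − ψ) mod 360° = 189.8598° = 3.313679 rad.
Common terms: sin α = -0.672240, cos α = 0.740333, sin β = -0.171238, cos β = -0.985230, cos(α−β) = -0.614285, d² = 0.227620. Work in radians in the unit-radius frame; every candidate has L = ρ·(t + p + q).
LSL: p² = 2 + d² − 2cos(α−β) + 2d(sin α − sin β) = 2.978139; p = √p² = 1.725729; φ = atan2(cos β − cos α, d + sin α − sin β) = -1.584650 rad; t = (φ − α) mod 2π = 5.435766 rad, q = (β − φ) mod 2π = 4.898329 rad → L = 2.55·(5.435766 + 1.725729 + 4.898329) = 2.55·12.059823 = 30.752549 m
RSR: p² = 2 + d² − 2cos(α−β) + 2d(sin β − sin α) = 3.934242; p = √p² = 1.983492; φ = atan2(cos α − cos β, d − sin α + sin β) = 1.055125 rad; t = (α − φ) mod 2π = 4.490830 rad, q = (φ − β) mod 2π = 4.024632 rad → L = 2.55·(4.490830 + 1.983492 + 4.024632) = 2.55·10.498954 = 26.772332 m
LSR: p² = d² − 2 + 2cos(α−β) + 2d(sin α + sin β) = -3.805790 < 0 → infeasible
RSL: p² = d² − 2 + 2cos(α−β) − 2d(sin α + sin β) = -2.196111 < 0 → infeasible
RLR: c = (6 − d² + 2cos(α−β) + 2d(sin α − sin β))/8 = 0.508220; p = 2π − arccos c = 5.245505 rad; φ = atan2(cos α − cos β, d − sin α + sin β) = 1.055125 rad; t = (α − φ + p/2) mod 2π = 0.830397 rad, q = (α − β − t + p) mod 2π = 0.364199 rad → L = 2.55·(0.830397 + 5.245505 + 0.364199) = 2.55·6.440102 = 16.422259 m
LRL: c = (6 − d² + 2cos(α−β) − 2d(sin α − sin β))/8 = 0.627733; p = 2π − arccos c = 5.391026 rad; φ = atan2(cos β − cos α, d + sin α − sin β) = -1.584650 rad; t = (φ − α + p/2) mod 2π = 1.848094 rad, q = (β − α − t + p) mod 2π = 1.310656 rad → L = 2.55·(1.848094 + 5.391026 + 1.310656) = 2.55·8.549776 = 21.801929 m
Shortest: RLR with L = 16.422259 m ≈ 16.4223 m
Convert RLR to answer units (arcs ×180/π): t = 0.830397·180/π = 47.5783°, p = 5.245505·180/π = 300.5453°, q = 0.364199·180/π = 20.8671°, L = 16.4223 m.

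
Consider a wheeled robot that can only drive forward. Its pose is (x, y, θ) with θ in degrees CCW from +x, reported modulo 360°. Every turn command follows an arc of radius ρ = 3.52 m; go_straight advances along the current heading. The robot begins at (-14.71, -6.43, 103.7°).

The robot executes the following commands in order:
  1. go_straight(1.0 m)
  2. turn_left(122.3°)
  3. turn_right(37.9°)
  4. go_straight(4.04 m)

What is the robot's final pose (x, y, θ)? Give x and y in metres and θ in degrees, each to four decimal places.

set_pose: (x, y, θ) = (-14.7100, -6.4300, 103.7000°), ρ = 3.52
go_straight(1.0): x += 1.0·cos θ, y += 1.0·sin θ → (-14.9468, -5.4585, 103.7000°)
turn_left(122.3°): centre at ρ to the left, rotate +122.3° → (-20.8988, -3.8469, 226.0000°)
turn_right(37.9°): centre at ρ to the right, rotate −37.9° → (-22.9349, -4.8866, 188.1000°)
go_straight(4.04): x += 4.04·cos θ, y += 4.04·sin θ → (-26.9346, -5.4559, 188.1000°)

(-26.9346, -5.4559, 188.1000°)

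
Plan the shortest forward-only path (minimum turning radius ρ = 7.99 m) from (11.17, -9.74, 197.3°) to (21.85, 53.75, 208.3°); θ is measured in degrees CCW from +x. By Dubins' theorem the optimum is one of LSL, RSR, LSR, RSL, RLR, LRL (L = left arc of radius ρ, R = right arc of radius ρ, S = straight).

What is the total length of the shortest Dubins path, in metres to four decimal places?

90.9113 m

Let ψ = atan2(Δy, Δx) = atan2(63.49, 10.68) = 80.4514° be the start→goal bearing.
Normalize: d = |goal − start| / ρ = 64.382004/7.99 = 8.057823, α = (θ_start − ψ) mod 360° = 116.8486° = 2.039394 rad, β = (θ_goal − ψ) mod 360° = 127.8486° = 2.231380 rad.
Common terms: sin α = 0.892203, cos α = -0.451635, sin β = 0.789634, cos β = -0.613578, cos(α−β) = 0.981627, d² = 64.928509. Work in radians in the unit-radius frame; every candidate has L = ρ·(t + p + q).
LSL: p² = 2 + d² − 2cos(α−β) + 2d(sin α − sin β) = 66.618209; p = √p² = 8.161998; φ = atan2(cos β − cos α, d + sin α − sin β) = -0.019842 rad; t = (φ − α) mod 2π = 4.223949 rad, q = (β − φ) mod 2π = 2.251222 rad → L = 7.99·(4.223949 + 8.161998 + 2.251222) = 7.99·14.637169 = 116.950984 m
RSR: p² = 2 + d² − 2cos(α−β) + 2d(sin β − sin α) = 63.312300; p = √p² = 7.956903; φ = atan2(cos α − cos β, d − sin α + sin β) = 0.020354 rad; t = (α − φ) mod 2π = 2.019040 rad, q = (φ − β) mod 2π = 4.072159 rad → L = 7.99·(2.019040 + 7.956903 + 4.072159) = 7.99·14.048102 = 112.244333 m
LSR: p² = d² − 2 + 2cos(α−β) + 2d(sin α + sin β) = 91.995654; p = √p² = 9.591437; φ = atan2(−cos α − cos β, d + sin α + sin β) − atan2(−2, p) = 0.314509 rad; t = (φ − α) mod 2π = 4.558301 rad, q = (φ − β) mod 2π = 4.366315 rad → L = 7.99·(4.558301 + 9.591437 + 4.366315) = 7.99·18.516052 = 147.943259 m
RSL: p² = d² − 2 + 2cos(α−β) − 2d(sin α + sin β) = 37.787872; p = √p² = 6.147184; φ = atan2(cos α + cos β, d − sin α − sin β) − atan2(2, p) = -0.480088 rad; t = (α − φ) mod 2π = 2.519482 rad, q = (β − φ) mod 2π = 2.711468 rad → L = 7.99·(2.519482 + 6.147184 + 2.711468) = 7.99·11.378133 = 90.911285 m
RLR: c = (6 − d² + 2cos(α−β) + 2d(sin α − sin β))/8 = -6.914037, |c| > 1 → infeasible
LRL: c = (6 − d² + 2cos(α−β) − 2d(sin α − sin β))/8 = -7.327276, |c| > 1 → infeasible
Shortest: RSL with L = 90.911285 m ≈ 90.9113 m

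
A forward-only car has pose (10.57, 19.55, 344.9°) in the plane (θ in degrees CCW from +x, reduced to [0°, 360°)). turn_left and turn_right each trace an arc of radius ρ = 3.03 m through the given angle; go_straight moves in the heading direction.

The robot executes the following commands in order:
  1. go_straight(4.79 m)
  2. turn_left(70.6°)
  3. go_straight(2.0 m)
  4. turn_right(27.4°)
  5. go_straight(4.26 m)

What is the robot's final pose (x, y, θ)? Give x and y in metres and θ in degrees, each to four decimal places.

(24.4417, 24.1228, 28.1000°)

set_pose: (x, y, θ) = (10.5700, 19.5500, 344.9000°), ρ = 3.03
go_straight(4.79): x += 4.79·cos θ, y += 4.79·sin θ → (15.1946, 18.3022, 344.9000°)
turn_left(70.6°): centre at ρ to the left, rotate +70.6° → (18.4810, 19.5114, 415.5000° ≡ 55.5000°)
go_straight(2.0): x += 2.0·cos θ, y += 2.0·sin θ → (19.6139, 21.1596, 55.5000°)
turn_right(27.4°): centre at ρ to the right, rotate −27.4° → (20.6838, 22.1162, 28.1000°)
go_straight(4.26): x += 4.26·cos θ, y += 4.26·sin θ → (24.4417, 24.1228, 28.1000°)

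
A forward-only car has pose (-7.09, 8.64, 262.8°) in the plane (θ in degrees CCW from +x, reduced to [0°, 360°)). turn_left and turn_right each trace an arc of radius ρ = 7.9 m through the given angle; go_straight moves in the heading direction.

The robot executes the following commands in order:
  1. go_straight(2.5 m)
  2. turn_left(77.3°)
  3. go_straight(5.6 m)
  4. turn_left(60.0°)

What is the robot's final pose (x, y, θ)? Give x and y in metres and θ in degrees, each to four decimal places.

set_pose: (x, y, θ) = (-7.0900, 8.6400, 262.8000°), ρ = 7.9
go_straight(2.5): x += 2.5·cos θ, y += 2.5·sin θ → (-7.4033, 6.1597, 262.8000°)
turn_left(77.3°): centre at ρ to the left, rotate +77.3° → (-2.2546, -2.2587, 340.1000°)
go_straight(5.6): x += 5.6·cos θ, y += 5.6·sin θ → (3.0110, -4.1648, 340.1000°)
turn_left(60.0°): centre at ρ to the left, rotate +60.0° → (10.7886, -2.7794, 400.1000° ≡ 40.1000°)

(10.7886, -2.7794, 40.1000°)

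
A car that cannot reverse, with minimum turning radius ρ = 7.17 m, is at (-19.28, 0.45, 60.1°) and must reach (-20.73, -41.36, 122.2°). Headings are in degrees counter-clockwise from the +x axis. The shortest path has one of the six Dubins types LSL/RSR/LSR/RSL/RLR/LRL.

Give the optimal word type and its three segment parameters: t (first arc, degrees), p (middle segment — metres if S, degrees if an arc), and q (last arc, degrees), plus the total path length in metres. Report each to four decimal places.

RSR: t = 152.7592°, p = 34.4522 m, q = 145.1408°, L = 71.7315 m

Let ψ = atan2(Δy, Δx) = atan2(-41.81, -1.45) = -91.9863° be the start→goal bearing.
Normalize: d = |goal − start| / ρ = 41.835136/7.17 = 5.834747, α = (θ_start − ψ) mod 360° = 152.0863° = 2.654406 rad, β = (θ_goal − ψ) mod 360° = 214.1863° = 3.738255 rad.
Common terms: sin α = 0.468142, cos α = -0.883653, sin β = -0.561885, cos β = -0.827215, cos(α−β) = 0.467930, d² = 34.044272. Work in radians in the unit-radius frame; every candidate has L = ρ·(t + p + q).
LSL: p² = 2 + d² − 2cos(α−β) + 2d(sin α − sin β) = 47.128304; p = √p² = 6.865006; φ = atan2(cos β − cos α, d + sin α − sin β) = 0.008221 rad; t = (φ − α) mod 2π = 3.637001 rad, q = (β − φ) mod 2π = 3.730034 rad → L = 7.17·(3.637001 + 6.865006 + 3.730034) = 7.17·14.232041 = 102.043731 m
RSR: p² = 2 + d² − 2cos(α−β) + 2d(sin β − sin α) = 23.088522; p = √p² = 4.805052; φ = atan2(cos α − cos β, d − sin α + sin β) = -0.011746 rad; t = (α − φ) mod 2π = 2.666152 rad, q = (φ − β) mod 2π = 2.533184 rad → L = 7.17·(2.666152 + 4.805052 + 2.533184) = 7.17·10.004388 = 71.731459 m
LSR: p² = d² − 2 + 2cos(α−β) + 2d(sin α + sin β) = 31.886195; p = √p² = 5.646786; φ = atan2(−cos α − cos β, d + sin α + sin β) − atan2(−2, p) = 0.630026 rad; t = (φ − α) mod 2π = 4.258805 rad, q = (φ − β) mod 2π = 3.174956 rad → L = 7.17·(4.258805 + 5.646786 + 3.174956) = 7.17·13.080547 = 93.787525 m
RSL: p² = d² − 2 + 2cos(α−β) − 2d(sin α + sin β) = 34.074069; p = √p² = 5.837300; φ = atan2(cos α + cos β, d − sin α − sin β) − atan2(2, p) = -0.611040 rad; t = (α − φ) mod 2π = 3.265446 rad, q = (β − φ) mod 2π = 4.349295 rad → L = 7.17·(3.265446 + 5.837300 + 4.349295) = 7.17·13.452041 = 96.451134 m
RLR: c = (6 − d² + 2cos(α−β) + 2d(sin α − sin β))/8 = -1.886065, |c| > 1 → infeasible
LRL: c = (6 − d² + 2cos(α−β) − 2d(sin α − sin β))/8 = -4.891038, |c| > 1 → infeasible
Shortest: RSR with L = 71.731459 m ≈ 71.7315 m
Convert RSR to answer units (arcs ×180/π): t = 2.666152·180/π = 152.7592°, p = ρ·p = 7.17·4.805052 = 34.4522 m, q = 2.533184·180/π = 145.1408°, L = 71.7315 m.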